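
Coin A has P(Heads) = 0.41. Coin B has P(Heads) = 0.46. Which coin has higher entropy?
B

For binary distributions, entropy is maximized at p=0.5 and decreases as p moves toward 0 or 1.

H(A) = H(0.41) = 0.9765 bits
H(B) = H(0.46) = 0.9954 bits

Distribution B (p=0.46) is closer to uniform (p=0.5), so it has higher entropy.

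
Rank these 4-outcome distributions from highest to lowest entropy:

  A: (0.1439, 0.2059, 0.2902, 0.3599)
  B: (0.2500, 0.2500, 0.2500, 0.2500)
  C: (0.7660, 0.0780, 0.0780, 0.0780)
B > A > C

Key insight: Entropy is maximized by uniform distributions and minimized by concentrated distributions.

- Uniform distributions have maximum entropy log₂(4) = 2.0000 bits
- The more "peaked" or concentrated a distribution, the lower its entropy

Entropies:
  H(A) = 1.9206 bits
  H(B) = 2.0000 bits
  H(C) = 1.1558 bits

Ranking: B > A > C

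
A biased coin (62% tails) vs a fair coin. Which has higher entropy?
Fair coin

The fair coin is uniform (p=0.5), maximizing binary entropy at 1 bit. The biased coin has H(0.62) ≈ 0.958 bits — its outcome is more predictable, so its entropy is lower.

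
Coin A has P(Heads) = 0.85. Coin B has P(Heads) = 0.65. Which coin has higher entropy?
B

For binary distributions, entropy is maximized at p=0.5 and decreases as p moves toward 0 or 1.

H(A) = H(0.85) = 0.6098 bits
H(B) = H(0.65) = 0.9341 bits

Distribution B (p=0.65) is closer to uniform (p=0.5), so it has higher entropy.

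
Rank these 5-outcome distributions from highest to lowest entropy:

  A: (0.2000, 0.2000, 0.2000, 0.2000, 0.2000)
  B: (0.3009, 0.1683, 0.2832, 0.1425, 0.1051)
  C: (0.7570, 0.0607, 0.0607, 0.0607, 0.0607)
A > B > C

Key insight: Entropy is maximized by uniform distributions and minimized by concentrated distributions.

- Uniform distributions have maximum entropy log₂(5) = 2.3219 bits
- The more "peaked" or concentrated a distribution, the lower its entropy

Entropies:
  H(A) = 2.3219 bits
  H(B) = 2.2117 bits
  H(C) = 1.2860 bits

Ranking: A > B > C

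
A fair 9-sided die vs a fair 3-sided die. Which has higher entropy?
9-sided die

Both are uniform distributions; for uniform over n outcomes, H = log₂(n). H(9-sided) = log₂(9) = 3.170 bits and H(3-sided) = log₂(3) = 1.585 bits. More outcomes in a uniform distribution means higher entropy.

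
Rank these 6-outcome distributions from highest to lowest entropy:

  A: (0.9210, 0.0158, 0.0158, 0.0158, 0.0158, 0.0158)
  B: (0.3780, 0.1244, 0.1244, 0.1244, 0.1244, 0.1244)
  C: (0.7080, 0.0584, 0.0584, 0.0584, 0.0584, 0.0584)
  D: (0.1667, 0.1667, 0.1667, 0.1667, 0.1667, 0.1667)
D > B > C > A

Key insight: Entropy is maximized by uniform distributions and minimized by concentrated distributions.

Entropies:
  H(A) = 0.5821 bits
  H(B) = 2.4009 bits
  H(C) = 1.5493 bits
  H(D) = 2.5850 bits

Ranking: D > B > C > A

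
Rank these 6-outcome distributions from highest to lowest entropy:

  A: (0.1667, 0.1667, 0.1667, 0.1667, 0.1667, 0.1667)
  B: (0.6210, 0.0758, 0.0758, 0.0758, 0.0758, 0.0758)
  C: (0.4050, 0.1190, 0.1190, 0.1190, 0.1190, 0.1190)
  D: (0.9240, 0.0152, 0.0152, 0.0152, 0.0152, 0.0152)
A > C > B > D

Key insight: Entropy is maximized by uniform distributions and minimized by concentrated distributions.

Entropies:
  H(A) = 2.5850 bits
  H(B) = 1.8373 bits
  H(C) = 2.3553 bits
  H(D) = 0.5644 bits

Ranking: A > C > B > D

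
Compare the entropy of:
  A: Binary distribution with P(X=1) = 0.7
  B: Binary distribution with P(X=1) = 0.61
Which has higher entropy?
B

For binary distributions, entropy is maximized at p=0.5 and decreases as p moves toward 0 or 1.

H(A) = H(0.7) = 0.8813 bits
H(B) = H(0.61) = 0.9648 bits

Distribution B (p=0.61) is closer to uniform (p=0.5), so it has higher entropy.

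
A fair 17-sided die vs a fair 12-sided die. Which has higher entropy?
17-sided die

Both are uniform distributions; for uniform over n outcomes, H = log₂(n). H(17-sided) = log₂(17) = 4.087 bits and H(12-sided) = log₂(12) = 3.585 bits. More outcomes in a uniform distribution means higher entropy.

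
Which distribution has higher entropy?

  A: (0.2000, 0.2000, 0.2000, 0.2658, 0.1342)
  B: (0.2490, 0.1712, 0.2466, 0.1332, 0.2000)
A

Both distributions are close to uniform, making this a harder comparison.

H(A) = 2.2901 bits
H(B) = 2.2852 bits

The distribution closer to uniform has higher entropy.
Answer: A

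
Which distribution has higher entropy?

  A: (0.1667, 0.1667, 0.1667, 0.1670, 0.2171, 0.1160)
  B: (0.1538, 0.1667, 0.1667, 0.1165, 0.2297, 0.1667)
A

Both distributions are close to uniform, making this a harder comparison.

H(A) = 2.5625 bits
H(B) = 2.5567 bits

The distribution closer to uniform has higher entropy.
Answer: A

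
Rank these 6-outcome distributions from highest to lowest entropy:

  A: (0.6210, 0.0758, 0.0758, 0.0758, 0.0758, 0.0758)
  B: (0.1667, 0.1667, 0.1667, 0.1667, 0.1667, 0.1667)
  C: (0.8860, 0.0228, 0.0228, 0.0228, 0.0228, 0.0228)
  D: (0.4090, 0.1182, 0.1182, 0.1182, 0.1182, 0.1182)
B > D > A > C

Key insight: Entropy is maximized by uniform distributions and minimized by concentrated distributions.

Entropies:
  H(A) = 1.8373 bits
  H(B) = 2.5850 bits
  H(C) = 0.7766 bits
  H(D) = 2.3482 bits

Ranking: B > D > A > C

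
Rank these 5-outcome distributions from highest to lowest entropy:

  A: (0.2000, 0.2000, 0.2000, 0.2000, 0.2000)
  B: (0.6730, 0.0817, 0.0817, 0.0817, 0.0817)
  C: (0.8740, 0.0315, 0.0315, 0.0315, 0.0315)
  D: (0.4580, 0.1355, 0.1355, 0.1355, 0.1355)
A > D > B > C

Key insight: Entropy is maximized by uniform distributions and minimized by concentrated distributions.

Entropies:
  H(A) = 2.3219 bits
  H(B) = 1.5658 bits
  H(C) = 0.7984 bits
  H(D) = 2.0789 bits

Ranking: A > D > B > C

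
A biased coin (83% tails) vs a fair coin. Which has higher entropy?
Fair coin

The fair coin is uniform (p=0.5), maximizing binary entropy at 1 bit. The biased coin has H(0.83) ≈ 0.658 bits — its outcome is more predictable, so its entropy is lower.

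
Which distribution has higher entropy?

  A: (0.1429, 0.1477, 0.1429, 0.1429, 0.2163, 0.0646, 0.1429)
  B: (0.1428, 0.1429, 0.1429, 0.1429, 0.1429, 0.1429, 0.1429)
B

Both distributions are close to uniform, making this a harder comparison.

H(A) = 2.7448 bits
H(B) = 2.8074 bits

The distribution closer to uniform has higher entropy.
Answer: B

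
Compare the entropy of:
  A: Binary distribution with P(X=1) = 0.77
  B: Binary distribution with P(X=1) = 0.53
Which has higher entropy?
B

For binary distributions, entropy is maximized at p=0.5 and decreases as p moves toward 0 or 1.

H(A) = H(0.77) = 0.7780 bits
H(B) = H(0.53) = 0.9974 bits

Distribution B (p=0.53) is closer to uniform (p=0.5), so it has higher entropy.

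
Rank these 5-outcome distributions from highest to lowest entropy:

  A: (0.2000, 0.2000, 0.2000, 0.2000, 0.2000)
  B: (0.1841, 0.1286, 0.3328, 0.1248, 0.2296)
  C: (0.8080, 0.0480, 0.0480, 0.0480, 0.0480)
A > B > C

Key insight: Entropy is maximized by uniform distributions and minimized by concentrated distributions.

- Uniform distributions have maximum entropy log₂(5) = 2.3219 bits
- The more "peaked" or concentrated a distribution, the lower its entropy

Entropies:
  H(A) = 2.3219 bits
  H(B) = 2.2205 bits
  H(C) = 1.0896 bits

Ranking: A > B > C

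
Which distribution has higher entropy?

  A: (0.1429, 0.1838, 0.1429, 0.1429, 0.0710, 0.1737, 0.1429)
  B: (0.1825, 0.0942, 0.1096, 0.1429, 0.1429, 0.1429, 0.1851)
B

Both distributions are close to uniform, making this a harder comparison.

H(A) = 2.7631 bits
H(B) = 2.7721 bits

The distribution closer to uniform has higher entropy.
Answer: B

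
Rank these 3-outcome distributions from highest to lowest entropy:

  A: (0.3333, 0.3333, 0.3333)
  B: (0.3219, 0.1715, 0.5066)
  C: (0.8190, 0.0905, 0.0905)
A > B > C

Key insight: Entropy is maximized by uniform distributions and minimized by concentrated distributions.

- Uniform distributions have maximum entropy log₂(3) = 1.5850 bits
- The more "peaked" or concentrated a distribution, the lower its entropy

Entropies:
  H(A) = 1.5850 bits
  H(B) = 1.4597 bits
  H(C) = 0.8633 bits

Ranking: A > B > C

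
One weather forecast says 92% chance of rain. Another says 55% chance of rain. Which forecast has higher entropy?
55% forecast

Treat each forecast as a Bernoulli distribution. Binary entropy is maximized at p=0.5 and falls off symmetrically toward 0 or 1. The 55% forecast is closer to 50%, so it is more uncertain. H(92%) ≈ 0.402 bits, H(55%) ≈ 0.993 bits.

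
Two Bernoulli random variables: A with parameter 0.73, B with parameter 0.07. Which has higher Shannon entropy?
A

For binary distributions, entropy is maximized at p=0.5 and decreases as p moves toward 0 or 1.

H(A) = H(0.73) = 0.8415 bits
H(B) = H(0.07) = 0.3659 bits

Distribution A (p=0.73) is closer to uniform (p=0.5), so it has higher entropy.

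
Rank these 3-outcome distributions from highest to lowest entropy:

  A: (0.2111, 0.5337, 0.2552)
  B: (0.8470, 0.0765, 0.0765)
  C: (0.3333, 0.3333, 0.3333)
C > A > B

Key insight: Entropy is maximized by uniform distributions and minimized by concentrated distributions.

- Uniform distributions have maximum entropy log₂(3) = 1.5850 bits
- The more "peaked" or concentrated a distribution, the lower its entropy

Entropies:
  H(A) = 1.4600 bits
  H(B) = 0.7703 bits
  H(C) = 1.5850 bits

Ranking: C > A > B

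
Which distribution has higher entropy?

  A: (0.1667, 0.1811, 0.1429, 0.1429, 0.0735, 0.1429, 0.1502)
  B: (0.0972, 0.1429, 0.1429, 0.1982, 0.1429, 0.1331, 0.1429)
B

Both distributions are close to uniform, making this a harder comparison.

H(A) = 2.7679 bits
H(B) = 2.7812 bits

The distribution closer to uniform has higher entropy.
Answer: B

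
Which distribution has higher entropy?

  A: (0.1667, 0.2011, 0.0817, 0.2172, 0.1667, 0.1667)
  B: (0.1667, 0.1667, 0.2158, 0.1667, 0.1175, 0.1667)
B

Both distributions are close to uniform, making this a harder comparison.

H(A) = 2.5316 bits
H(B) = 2.5637 bits

The distribution closer to uniform has higher entropy.
Answer: B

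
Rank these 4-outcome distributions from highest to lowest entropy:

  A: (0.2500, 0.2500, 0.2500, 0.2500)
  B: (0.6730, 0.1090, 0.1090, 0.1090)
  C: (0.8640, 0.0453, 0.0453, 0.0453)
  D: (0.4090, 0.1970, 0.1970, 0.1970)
A > D > B > C

Key insight: Entropy is maximized by uniform distributions and minimized by concentrated distributions.

Entropies:
  H(A) = 2.0000 bits
  H(B) = 1.4301 bits
  H(C) = 0.7892 bits
  H(D) = 1.9127 bits

Ranking: A > D > B > C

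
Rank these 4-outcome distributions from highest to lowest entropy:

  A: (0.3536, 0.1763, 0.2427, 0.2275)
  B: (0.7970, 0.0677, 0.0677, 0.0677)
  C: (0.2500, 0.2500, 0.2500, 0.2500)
C > A > B

Key insight: Entropy is maximized by uniform distributions and minimized by concentrated distributions.

- Uniform distributions have maximum entropy log₂(4) = 2.0000 bits
- The more "peaked" or concentrated a distribution, the lower its entropy

Entropies:
  H(A) = 1.9535 bits
  H(B) = 1.0496 bits
  H(C) = 2.0000 bits

Ranking: C > A > B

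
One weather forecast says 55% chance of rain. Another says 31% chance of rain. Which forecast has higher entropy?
55% forecast

Treat each forecast as a Bernoulli distribution. Binary entropy is maximized at p=0.5 and falls off symmetrically toward 0 or 1. The 55% forecast is closer to 50%, so it is more uncertain. H(55%) ≈ 0.993 bits, H(31%) ≈ 0.893 bits.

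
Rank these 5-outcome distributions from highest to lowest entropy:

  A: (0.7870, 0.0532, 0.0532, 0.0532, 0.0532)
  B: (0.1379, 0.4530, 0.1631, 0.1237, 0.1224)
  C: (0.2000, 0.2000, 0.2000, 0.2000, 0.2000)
C > B > A

Key insight: Entropy is maximized by uniform distributions and minimized by concentrated distributions.

- Uniform distributions have maximum entropy log₂(5) = 2.3219 bits
- The more "peaked" or concentrated a distribution, the lower its entropy

Entropies:
  H(A) = 1.1732 bits
  H(B) = 2.0822 bits
  H(C) = 2.3219 bits

Ranking: C > B > A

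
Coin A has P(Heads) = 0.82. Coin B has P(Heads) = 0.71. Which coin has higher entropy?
B

For binary distributions, entropy is maximized at p=0.5 and decreases as p moves toward 0 or 1.

H(A) = H(0.82) = 0.6801 bits
H(B) = H(0.71) = 0.8687 bits

Distribution B (p=0.71) is closer to uniform (p=0.5), so it has higher entropy.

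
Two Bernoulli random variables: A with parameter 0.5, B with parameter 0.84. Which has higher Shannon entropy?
A

For binary distributions, entropy is maximized at p=0.5 and decreases as p moves toward 0 or 1.

H(A) = H(0.5) = 1.0000 bits
H(B) = H(0.84) = 0.6343 bits

Distribution A (p=0.5) is closer to uniform (p=0.5), so it has higher entropy.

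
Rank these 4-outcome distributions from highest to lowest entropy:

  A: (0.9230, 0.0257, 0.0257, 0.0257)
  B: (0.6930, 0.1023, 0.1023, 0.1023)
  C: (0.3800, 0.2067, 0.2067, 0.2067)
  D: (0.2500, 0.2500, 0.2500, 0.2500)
D > C > B > A

Key insight: Entropy is maximized by uniform distributions and minimized by concentrated distributions.

Entropies:
  H(A) = 0.5136 bits
  H(B) = 1.3763 bits
  H(C) = 1.9407 bits
  H(D) = 2.0000 bits

Ranking: D > C > B > A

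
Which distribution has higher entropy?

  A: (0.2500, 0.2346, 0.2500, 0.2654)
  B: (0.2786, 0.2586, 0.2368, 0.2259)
A

Both distributions are close to uniform, making this a harder comparison.

H(A) = 1.9986 bits
H(B) = 1.9953 bits

The distribution closer to uniform has higher entropy.
Answer: A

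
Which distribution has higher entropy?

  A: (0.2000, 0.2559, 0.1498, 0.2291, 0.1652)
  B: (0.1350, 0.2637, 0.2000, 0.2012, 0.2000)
A

Both distributions are close to uniform, making this a harder comparison.

H(A) = 2.2941 bits
H(B) = 2.2914 bits

The distribution closer to uniform has higher entropy.
Answer: A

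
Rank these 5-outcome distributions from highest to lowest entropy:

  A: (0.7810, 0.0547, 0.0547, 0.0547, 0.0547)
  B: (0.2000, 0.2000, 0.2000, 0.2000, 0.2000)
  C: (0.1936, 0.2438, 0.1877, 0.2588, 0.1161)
B > C > A

Key insight: Entropy is maximized by uniform distributions and minimized by concentrated distributions.

- Uniform distributions have maximum entropy log₂(5) = 2.3219 bits
- The more "peaked" or concentrated a distribution, the lower its entropy

Entropies:
  H(A) = 1.1963 bits
  H(B) = 2.3219 bits
  H(C) = 2.2734 bits

Ranking: B > C > A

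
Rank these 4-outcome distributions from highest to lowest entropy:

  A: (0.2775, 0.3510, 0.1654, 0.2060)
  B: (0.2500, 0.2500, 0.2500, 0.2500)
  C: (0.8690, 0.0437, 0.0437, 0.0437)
B > A > C

Key insight: Entropy is maximized by uniform distributions and minimized by concentrated distributions.

- Uniform distributions have maximum entropy log₂(4) = 2.0000 bits
- The more "peaked" or concentrated a distribution, the lower its entropy

Entropies:
  H(A) = 1.9423 bits
  H(B) = 2.0000 bits
  H(C) = 0.7678 bits

Ranking: B > A > C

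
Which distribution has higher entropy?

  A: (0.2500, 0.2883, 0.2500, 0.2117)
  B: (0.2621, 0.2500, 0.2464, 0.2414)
B

Both distributions are close to uniform, making this a harder comparison.

H(A) = 1.9915 bits
H(B) = 1.9993 bits

The distribution closer to uniform has higher entropy.
Answer: B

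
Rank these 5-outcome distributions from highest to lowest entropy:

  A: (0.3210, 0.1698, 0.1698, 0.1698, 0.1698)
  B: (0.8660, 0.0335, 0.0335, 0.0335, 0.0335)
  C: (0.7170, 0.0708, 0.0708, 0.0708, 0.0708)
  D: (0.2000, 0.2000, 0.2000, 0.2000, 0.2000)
D > A > C > B

Key insight: Entropy is maximized by uniform distributions and minimized by concentrated distributions.

Entropies:
  H(A) = 2.2635 bits
  H(B) = 0.8363 bits
  H(C) = 1.4255 bits
  H(D) = 2.3219 bits

Ranking: D > A > C > B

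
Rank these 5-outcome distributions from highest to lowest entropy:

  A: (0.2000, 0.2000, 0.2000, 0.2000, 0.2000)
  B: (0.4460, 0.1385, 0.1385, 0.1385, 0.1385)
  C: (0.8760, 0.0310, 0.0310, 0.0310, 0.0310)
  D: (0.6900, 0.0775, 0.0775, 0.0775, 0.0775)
A > B > D > C

Key insight: Entropy is maximized by uniform distributions and minimized by concentrated distributions.

Entropies:
  H(A) = 2.3219 bits
  H(B) = 2.0996 bits
  H(C) = 0.7888 bits
  H(D) = 1.5132 bits

Ranking: A > B > D > C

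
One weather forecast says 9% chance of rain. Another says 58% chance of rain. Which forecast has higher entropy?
58% forecast

Treat each forecast as a Bernoulli distribution. Binary entropy is maximized at p=0.5 and falls off symmetrically toward 0 or 1. The 58% forecast is closer to 50%, so it is more uncertain. H(9%) ≈ 0.436 bits, H(58%) ≈ 0.981 bits.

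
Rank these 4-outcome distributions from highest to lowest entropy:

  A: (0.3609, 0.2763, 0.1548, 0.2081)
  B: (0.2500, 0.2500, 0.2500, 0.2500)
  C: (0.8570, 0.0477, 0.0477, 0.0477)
B > A > C

Key insight: Entropy is maximized by uniform distributions and minimized by concentrated distributions.

- Uniform distributions have maximum entropy log₂(4) = 2.0000 bits
- The more "peaked" or concentrated a distribution, the lower its entropy

Entropies:
  H(A) = 1.9312 bits
  H(B) = 2.0000 bits
  H(C) = 0.8187 bits

Ranking: B > A > C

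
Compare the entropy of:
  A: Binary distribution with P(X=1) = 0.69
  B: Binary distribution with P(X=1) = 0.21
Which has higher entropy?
A

For binary distributions, entropy is maximized at p=0.5 and decreases as p moves toward 0 or 1.

H(A) = H(0.69) = 0.8932 bits
H(B) = H(0.21) = 0.7415 bits

Distribution A (p=0.69) is closer to uniform (p=0.5), so it has higher entropy.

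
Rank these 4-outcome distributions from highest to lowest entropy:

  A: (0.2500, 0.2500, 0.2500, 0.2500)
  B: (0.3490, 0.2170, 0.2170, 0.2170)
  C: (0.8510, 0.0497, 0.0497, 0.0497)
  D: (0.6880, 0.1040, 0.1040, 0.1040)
A > B > D > C

Key insight: Entropy is maximized by uniform distributions and minimized by concentrated distributions.

Entropies:
  H(A) = 2.0000 bits
  H(B) = 1.9650 bits
  H(C) = 0.8435 bits
  H(D) = 1.3900 bits

Ranking: A > B > D > C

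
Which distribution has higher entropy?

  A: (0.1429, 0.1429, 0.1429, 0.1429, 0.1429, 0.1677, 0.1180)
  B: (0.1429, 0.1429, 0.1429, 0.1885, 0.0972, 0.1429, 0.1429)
A

Both distributions are close to uniform, making this a harder comparison.

H(A) = 2.8011 bits
H(B) = 2.7859 bits

The distribution closer to uniform has higher entropy.
Answer: A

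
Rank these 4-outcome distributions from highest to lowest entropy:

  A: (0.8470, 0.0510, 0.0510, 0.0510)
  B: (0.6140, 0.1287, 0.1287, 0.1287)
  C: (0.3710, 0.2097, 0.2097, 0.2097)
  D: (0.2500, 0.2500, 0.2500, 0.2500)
D > C > B > A

Key insight: Entropy is maximized by uniform distributions and minimized by concentrated distributions.

Entropies:
  H(A) = 0.8598 bits
  H(B) = 1.5740 bits
  H(C) = 1.9484 bits
  H(D) = 2.0000 bits

Ranking: D > C > B > A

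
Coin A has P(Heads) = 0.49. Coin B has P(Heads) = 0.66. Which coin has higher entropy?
A

For binary distributions, entropy is maximized at p=0.5 and decreases as p moves toward 0 or 1.

H(A) = H(0.49) = 0.9997 bits
H(B) = H(0.66) = 0.9248 bits

Distribution A (p=0.49) is closer to uniform (p=0.5), so it has higher entropy.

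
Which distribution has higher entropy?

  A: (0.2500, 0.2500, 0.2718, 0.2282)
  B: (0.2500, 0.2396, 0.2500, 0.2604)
B

Both distributions are close to uniform, making this a harder comparison.

H(A) = 1.9973 bits
H(B) = 1.9994 bits

The distribution closer to uniform has higher entropy.
Answer: B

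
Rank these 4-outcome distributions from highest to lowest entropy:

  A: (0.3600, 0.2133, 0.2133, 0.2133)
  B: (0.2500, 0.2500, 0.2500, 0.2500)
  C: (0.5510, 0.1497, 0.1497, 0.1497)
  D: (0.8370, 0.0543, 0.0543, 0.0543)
B > A > C > D

Key insight: Entropy is maximized by uniform distributions and minimized by concentrated distributions.

Entropies:
  H(A) = 1.9571 bits
  H(B) = 2.0000 bits
  H(C) = 1.7041 bits
  H(D) = 0.8998 bits

Ranking: B > A > C > D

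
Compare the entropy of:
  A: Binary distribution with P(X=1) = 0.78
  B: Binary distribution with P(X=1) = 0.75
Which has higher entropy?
B

For binary distributions, entropy is maximized at p=0.5 and decreases as p moves toward 0 or 1.

H(A) = H(0.78) = 0.7602 bits
H(B) = H(0.75) = 0.8113 bits

Distribution B (p=0.75) is closer to uniform (p=0.5), so it has higher entropy.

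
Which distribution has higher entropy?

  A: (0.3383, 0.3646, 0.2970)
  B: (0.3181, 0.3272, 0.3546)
B

Both distributions are close to uniform, making this a harder comparison.

H(A) = 1.5799 bits
H(B) = 1.5834 bits

The distribution closer to uniform has higher entropy.
Answer: B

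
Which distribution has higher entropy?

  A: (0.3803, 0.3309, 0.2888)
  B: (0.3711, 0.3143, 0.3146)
B

Both distributions are close to uniform, making this a harder comparison.

H(A) = 1.5759 bits
H(B) = 1.5804 bits

The distribution closer to uniform has higher entropy.
Answer: B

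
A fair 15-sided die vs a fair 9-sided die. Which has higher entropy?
15-sided die

Both are uniform distributions; for uniform over n outcomes, H = log₂(n). H(15-sided) = log₂(15) = 3.907 bits and H(9-sided) = log₂(9) = 3.170 bits. More outcomes in a uniform distribution means higher entropy.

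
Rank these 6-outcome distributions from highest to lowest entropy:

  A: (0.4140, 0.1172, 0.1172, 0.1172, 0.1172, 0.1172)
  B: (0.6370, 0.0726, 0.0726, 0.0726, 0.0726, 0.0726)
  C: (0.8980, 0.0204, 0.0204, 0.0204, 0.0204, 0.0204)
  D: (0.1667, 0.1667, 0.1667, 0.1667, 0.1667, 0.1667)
D > A > B > C

Key insight: Entropy is maximized by uniform distributions and minimized by concentrated distributions.

Entropies:
  H(A) = 2.3392 bits
  H(B) = 1.7880 bits
  H(C) = 0.7121 bits
  H(D) = 2.5850 bits

Ranking: D > A > B > C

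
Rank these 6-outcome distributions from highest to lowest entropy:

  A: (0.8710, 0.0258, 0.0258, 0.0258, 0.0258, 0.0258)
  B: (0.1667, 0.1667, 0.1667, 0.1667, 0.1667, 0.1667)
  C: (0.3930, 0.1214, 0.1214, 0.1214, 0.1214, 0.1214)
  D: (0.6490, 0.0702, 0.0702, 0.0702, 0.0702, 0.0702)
B > C > D > A

Key insight: Entropy is maximized by uniform distributions and minimized by concentrated distributions.

Entropies:
  H(A) = 0.8542 bits
  H(B) = 2.5850 bits
  H(C) = 2.3761 bits
  H(D) = 1.7500 bits

Ranking: B > C > D > A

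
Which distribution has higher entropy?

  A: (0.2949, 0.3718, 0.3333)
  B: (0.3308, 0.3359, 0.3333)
B

Both distributions are close to uniform, making this a harder comparison.

H(A) = 1.5785 bits
H(B) = 1.5849 bits

The distribution closer to uniform has higher entropy.
Answer: B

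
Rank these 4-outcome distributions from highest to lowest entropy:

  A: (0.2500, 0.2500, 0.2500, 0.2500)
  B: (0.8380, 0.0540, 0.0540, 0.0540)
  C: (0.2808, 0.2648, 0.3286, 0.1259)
A > C > B

Key insight: Entropy is maximized by uniform distributions and minimized by concentrated distributions.

- Uniform distributions have maximum entropy log₂(4) = 2.0000 bits
- The more "peaked" or concentrated a distribution, the lower its entropy

Entropies:
  H(A) = 2.0000 bits
  H(B) = 0.8958 bits
  H(C) = 1.9261 bits

Ranking: A > C > B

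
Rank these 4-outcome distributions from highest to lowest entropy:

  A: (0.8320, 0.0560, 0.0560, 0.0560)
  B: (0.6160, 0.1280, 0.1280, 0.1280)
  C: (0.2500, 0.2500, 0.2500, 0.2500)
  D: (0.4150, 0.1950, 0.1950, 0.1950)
C > D > B > A

Key insight: Entropy is maximized by uniform distributions and minimized by concentrated distributions.

Entropies:
  H(A) = 0.9194 bits
  H(B) = 1.5694 bits
  H(C) = 2.0000 bits
  H(D) = 1.9063 bits

Ranking: C > D > B > A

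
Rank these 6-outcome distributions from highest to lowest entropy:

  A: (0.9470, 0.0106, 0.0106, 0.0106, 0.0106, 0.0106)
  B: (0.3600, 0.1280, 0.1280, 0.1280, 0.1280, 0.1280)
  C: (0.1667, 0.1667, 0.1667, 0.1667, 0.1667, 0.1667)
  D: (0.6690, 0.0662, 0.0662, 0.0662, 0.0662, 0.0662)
C > B > D > A

Key insight: Entropy is maximized by uniform distributions and minimized by concentrated distributions.

Entropies:
  H(A) = 0.4221 bits
  H(B) = 2.4287 bits
  H(C) = 2.5850 bits
  H(D) = 1.6845 bits

Ranking: C > B > D > A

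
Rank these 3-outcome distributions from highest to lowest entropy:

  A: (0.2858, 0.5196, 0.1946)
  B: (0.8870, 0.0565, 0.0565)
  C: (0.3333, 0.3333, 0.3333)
C > A > B

Key insight: Entropy is maximized by uniform distributions and minimized by concentrated distributions.

- Uniform distributions have maximum entropy log₂(3) = 1.5850 bits
- The more "peaked" or concentrated a distribution, the lower its entropy

Entropies:
  H(A) = 1.4667 bits
  H(B) = 0.6219 bits
  H(C) = 1.5850 bits

Ranking: C > A > B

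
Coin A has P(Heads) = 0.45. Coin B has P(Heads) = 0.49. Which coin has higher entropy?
B

For binary distributions, entropy is maximized at p=0.5 and decreases as p moves toward 0 or 1.

H(A) = H(0.45) = 0.9928 bits
H(B) = H(0.49) = 0.9997 bits

Distribution B (p=0.49) is closer to uniform (p=0.5), so it has higher entropy.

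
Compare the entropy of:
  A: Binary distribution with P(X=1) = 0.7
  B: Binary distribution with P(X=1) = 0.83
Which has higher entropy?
A

For binary distributions, entropy is maximized at p=0.5 and decreases as p moves toward 0 or 1.

H(A) = H(0.7) = 0.8813 bits
H(B) = H(0.83) = 0.6577 bits

Distribution A (p=0.7) is closer to uniform (p=0.5), so it has higher entropy.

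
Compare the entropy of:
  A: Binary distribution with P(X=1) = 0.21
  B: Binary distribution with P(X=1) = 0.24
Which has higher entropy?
B

For binary distributions, entropy is maximized at p=0.5 and decreases as p moves toward 0 or 1.

H(A) = H(0.21) = 0.7415 bits
H(B) = H(0.24) = 0.7950 bits

Distribution B (p=0.24) is closer to uniform (p=0.5), so it has higher entropy.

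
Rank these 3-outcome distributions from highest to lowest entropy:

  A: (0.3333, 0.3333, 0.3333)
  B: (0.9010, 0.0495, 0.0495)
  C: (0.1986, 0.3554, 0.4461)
A > C > B

Key insight: Entropy is maximized by uniform distributions and minimized by concentrated distributions.

- Uniform distributions have maximum entropy log₂(3) = 1.5850 bits
- The more "peaked" or concentrated a distribution, the lower its entropy

Entropies:
  H(A) = 1.5850 bits
  H(B) = 0.5648 bits
  H(C) = 1.5130 bits

Ranking: A > C > B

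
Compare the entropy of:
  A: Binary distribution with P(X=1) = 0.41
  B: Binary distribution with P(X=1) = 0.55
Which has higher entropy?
B

For binary distributions, entropy is maximized at p=0.5 and decreases as p moves toward 0 or 1.

H(A) = H(0.41) = 0.9765 bits
H(B) = H(0.55) = 0.9928 bits

Distribution B (p=0.55) is closer to uniform (p=0.5), so it has higher entropy.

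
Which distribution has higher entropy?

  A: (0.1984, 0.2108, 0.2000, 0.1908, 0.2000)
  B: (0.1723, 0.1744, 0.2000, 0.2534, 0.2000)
A

Both distributions are close to uniform, making this a harder comparison.

H(A) = 2.3212 bits
H(B) = 2.3071 bits

The distribution closer to uniform has higher entropy.
Answer: A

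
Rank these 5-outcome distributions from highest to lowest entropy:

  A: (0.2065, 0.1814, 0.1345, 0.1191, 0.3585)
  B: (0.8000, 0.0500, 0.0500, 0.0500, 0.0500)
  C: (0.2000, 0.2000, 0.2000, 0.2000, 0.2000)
C > A > B

Key insight: Entropy is maximized by uniform distributions and minimized by concentrated distributions.

- Uniform distributions have maximum entropy log₂(5) = 2.3219 bits
- The more "peaked" or concentrated a distribution, the lower its entropy

Entropies:
  H(A) = 2.2022 bits
  H(B) = 1.1219 bits
  H(C) = 2.3219 bits

Ranking: C > A > B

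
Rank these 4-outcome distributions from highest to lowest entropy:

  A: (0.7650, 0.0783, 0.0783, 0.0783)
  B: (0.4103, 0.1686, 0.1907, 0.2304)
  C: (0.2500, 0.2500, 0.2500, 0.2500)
C > B > A

Key insight: Entropy is maximized by uniform distributions and minimized by concentrated distributions.

- Uniform distributions have maximum entropy log₂(4) = 2.0000 bits
- The more "peaked" or concentrated a distribution, the lower its entropy

Entropies:
  H(A) = 1.1591 bits
  H(B) = 1.9042 bits
  H(C) = 2.0000 bits

Ranking: C > B > A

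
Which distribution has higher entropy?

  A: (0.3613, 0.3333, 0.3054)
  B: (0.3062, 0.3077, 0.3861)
A

Both distributions are close to uniform, making this a harder comparison.

H(A) = 1.5816 bits
H(B) = 1.5761 bits

The distribution closer to uniform has higher entropy.
Answer: A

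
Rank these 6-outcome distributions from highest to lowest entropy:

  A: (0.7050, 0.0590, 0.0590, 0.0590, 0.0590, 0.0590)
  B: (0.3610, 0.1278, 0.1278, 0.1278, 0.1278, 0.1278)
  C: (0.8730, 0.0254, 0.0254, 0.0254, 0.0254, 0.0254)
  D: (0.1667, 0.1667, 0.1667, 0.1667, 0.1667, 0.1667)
D > B > A > C

Key insight: Entropy is maximized by uniform distributions and minimized by concentrated distributions.

Entropies:
  H(A) = 1.5601 bits
  H(B) = 2.4272 bits
  H(C) = 0.8440 bits
  H(D) = 2.5850 bits

Ranking: D > B > A > C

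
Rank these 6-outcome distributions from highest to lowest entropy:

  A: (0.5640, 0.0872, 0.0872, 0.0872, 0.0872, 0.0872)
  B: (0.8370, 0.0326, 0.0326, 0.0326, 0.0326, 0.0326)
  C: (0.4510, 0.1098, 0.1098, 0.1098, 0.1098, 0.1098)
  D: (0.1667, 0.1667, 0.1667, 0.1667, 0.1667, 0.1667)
D > C > A > B

Key insight: Entropy is maximized by uniform distributions and minimized by concentrated distributions.

Entropies:
  H(A) = 2.0005 bits
  H(B) = 1.0199 bits
  H(C) = 2.2678 bits
  H(D) = 2.5850 bits

Ranking: D > C > A > B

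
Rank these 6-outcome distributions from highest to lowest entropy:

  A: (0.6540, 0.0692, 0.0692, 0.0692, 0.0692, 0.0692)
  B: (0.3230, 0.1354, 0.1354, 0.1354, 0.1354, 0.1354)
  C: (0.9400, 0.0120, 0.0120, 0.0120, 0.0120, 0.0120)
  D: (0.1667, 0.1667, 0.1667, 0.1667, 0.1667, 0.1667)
D > B > A > C

Key insight: Entropy is maximized by uniform distributions and minimized by concentrated distributions.

Entropies:
  H(A) = 1.7338 bits
  H(B) = 2.4796 bits
  H(C) = 0.4668 bits
  H(D) = 2.5850 bits

Ranking: D > B > A > C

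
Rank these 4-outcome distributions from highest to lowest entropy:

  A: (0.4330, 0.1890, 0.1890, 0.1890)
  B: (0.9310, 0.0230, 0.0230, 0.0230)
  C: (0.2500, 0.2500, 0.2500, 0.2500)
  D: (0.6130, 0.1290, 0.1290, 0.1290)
C > A > D > B

Key insight: Entropy is maximized by uniform distributions and minimized by concentrated distributions.

Entropies:
  H(A) = 1.8857 bits
  H(B) = 0.4715 bits
  H(C) = 2.0000 bits
  H(D) = 1.5762 bits

Ranking: C > A > D > B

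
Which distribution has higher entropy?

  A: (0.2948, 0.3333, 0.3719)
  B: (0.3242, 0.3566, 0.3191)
B

Both distributions are close to uniform, making this a harder comparison.

H(A) = 1.5785 bits
H(B) = 1.5832 bits

The distribution closer to uniform has higher entropy.
Answer: B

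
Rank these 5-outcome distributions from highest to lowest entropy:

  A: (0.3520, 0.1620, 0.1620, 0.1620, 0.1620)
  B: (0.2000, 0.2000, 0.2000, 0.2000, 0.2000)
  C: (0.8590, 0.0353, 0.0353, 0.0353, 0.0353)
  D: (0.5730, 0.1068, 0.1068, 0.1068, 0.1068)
B > A > D > C

Key insight: Entropy is maximized by uniform distributions and minimized by concentrated distributions.

Entropies:
  H(A) = 2.2318 bits
  H(B) = 2.3219 bits
  H(C) = 0.8689 bits
  H(D) = 1.8386 bits

Ranking: B > A > D > C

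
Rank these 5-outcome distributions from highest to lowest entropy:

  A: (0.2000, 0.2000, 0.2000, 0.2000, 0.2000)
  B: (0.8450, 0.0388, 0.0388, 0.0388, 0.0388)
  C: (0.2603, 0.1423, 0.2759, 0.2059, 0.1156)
A > C > B

Key insight: Entropy is maximized by uniform distributions and minimized by concentrated distributions.

- Uniform distributions have maximum entropy log₂(5) = 2.3219 bits
- The more "peaked" or concentrated a distribution, the lower its entropy

Entropies:
  H(A) = 2.3219 bits
  H(B) = 0.9322 bits
  H(C) = 2.2476 bits

Ranking: A > C > B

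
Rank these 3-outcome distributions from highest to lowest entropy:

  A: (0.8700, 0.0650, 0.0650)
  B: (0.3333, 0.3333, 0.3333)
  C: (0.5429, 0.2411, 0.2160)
B > C > A

Key insight: Entropy is maximized by uniform distributions and minimized by concentrated distributions.

- Uniform distributions have maximum entropy log₂(3) = 1.5850 bits
- The more "peaked" or concentrated a distribution, the lower its entropy

Entropies:
  H(A) = 0.6874 bits
  H(B) = 1.5850 bits
  H(C) = 1.4507 bits

Ranking: B > C > A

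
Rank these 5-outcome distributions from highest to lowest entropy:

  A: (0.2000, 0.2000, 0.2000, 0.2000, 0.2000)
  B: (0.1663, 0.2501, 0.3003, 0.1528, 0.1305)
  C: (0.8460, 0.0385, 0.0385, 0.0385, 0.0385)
A > B > C

Key insight: Entropy is maximized by uniform distributions and minimized by concentrated distributions.

- Uniform distributions have maximum entropy log₂(5) = 2.3219 bits
- The more "peaked" or concentrated a distribution, the lower its entropy

Entropies:
  H(A) = 2.3219 bits
  H(B) = 2.2492 bits
  H(C) = 0.9278 bits

Ranking: A > B > C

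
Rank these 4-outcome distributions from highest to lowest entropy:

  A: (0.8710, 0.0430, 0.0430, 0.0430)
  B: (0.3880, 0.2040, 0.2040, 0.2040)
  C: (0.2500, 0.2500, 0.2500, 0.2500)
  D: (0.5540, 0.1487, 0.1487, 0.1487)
C > B > D > A

Key insight: Entropy is maximized by uniform distributions and minimized by concentrated distributions.

Entropies:
  H(A) = 0.7591 bits
  H(B) = 1.9335 bits
  H(C) = 2.0000 bits
  H(D) = 1.6985 bits

Ranking: C > B > D > A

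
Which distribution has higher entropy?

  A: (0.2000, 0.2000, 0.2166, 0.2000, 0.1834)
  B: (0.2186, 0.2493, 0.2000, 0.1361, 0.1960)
A

Both distributions are close to uniform, making this a harder comparison.

H(A) = 2.3199 bits
H(B) = 2.2959 bits

The distribution closer to uniform has higher entropy.
Answer: A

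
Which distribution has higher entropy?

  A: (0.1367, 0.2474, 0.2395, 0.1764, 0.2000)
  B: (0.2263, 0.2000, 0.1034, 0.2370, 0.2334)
A

Both distributions are close to uniform, making this a harder comparison.

H(A) = 2.2908 bits
H(B) = 2.2701 bits

The distribution closer to uniform has higher entropy.
Answer: A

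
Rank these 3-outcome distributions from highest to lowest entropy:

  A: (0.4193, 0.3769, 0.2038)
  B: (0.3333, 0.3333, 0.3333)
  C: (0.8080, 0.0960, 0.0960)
B > A > C

Key insight: Entropy is maximized by uniform distributions and minimized by concentrated distributions.

- Uniform distributions have maximum entropy log₂(3) = 1.5850 bits
- The more "peaked" or concentrated a distribution, the lower its entropy

Entropies:
  H(A) = 1.5240 bits
  H(B) = 1.5850 bits
  H(C) = 0.8976 bits

Ranking: B > A > C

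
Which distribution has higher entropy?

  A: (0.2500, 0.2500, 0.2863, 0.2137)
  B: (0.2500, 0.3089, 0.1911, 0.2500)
A

Both distributions are close to uniform, making this a harder comparison.

H(A) = 1.9924 bits
H(B) = 1.9798 bits

The distribution closer to uniform has higher entropy.
Answer: A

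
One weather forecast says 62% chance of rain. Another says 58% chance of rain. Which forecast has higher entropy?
58% forecast

Treat each forecast as a Bernoulli distribution. Binary entropy is maximized at p=0.5 and falls off symmetrically toward 0 or 1. The 58% forecast is closer to 50%, so it is more uncertain. H(62%) ≈ 0.958 bits, H(58%) ≈ 0.981 bits.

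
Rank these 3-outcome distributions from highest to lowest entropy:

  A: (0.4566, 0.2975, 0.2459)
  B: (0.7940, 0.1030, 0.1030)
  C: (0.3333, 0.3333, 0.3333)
C > A > B

Key insight: Entropy is maximized by uniform distributions and minimized by concentrated distributions.

- Uniform distributions have maximum entropy log₂(3) = 1.5850 bits
- The more "peaked" or concentrated a distribution, the lower its entropy

Entropies:
  H(A) = 1.5344 bits
  H(B) = 0.9398 bits
  H(C) = 1.5850 bits

Ranking: C > A > B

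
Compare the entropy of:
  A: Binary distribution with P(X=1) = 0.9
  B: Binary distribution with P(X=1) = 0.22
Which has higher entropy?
B

For binary distributions, entropy is maximized at p=0.5 and decreases as p moves toward 0 or 1.

H(A) = H(0.9) = 0.4690 bits
H(B) = H(0.22) = 0.7602 bits

Distribution B (p=0.22) is closer to uniform (p=0.5), so it has higher entropy.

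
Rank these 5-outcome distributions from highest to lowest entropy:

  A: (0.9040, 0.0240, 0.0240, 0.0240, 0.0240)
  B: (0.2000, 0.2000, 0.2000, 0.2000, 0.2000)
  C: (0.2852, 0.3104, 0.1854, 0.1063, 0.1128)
B > C > A

Key insight: Entropy is maximized by uniform distributions and minimized by concentrated distributions.

- Uniform distributions have maximum entropy log₂(5) = 2.3219 bits
- The more "peaked" or concentrated a distribution, the lower its entropy

Entropies:
  H(A) = 0.6482 bits
  H(B) = 2.3219 bits
  H(C) = 2.1896 bits

Ranking: B > C > A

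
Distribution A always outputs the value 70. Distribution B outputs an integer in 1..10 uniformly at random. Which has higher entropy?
B

A is deterministic, so H(A) = 0. B is uniform over 10 outcomes, so H(B) = log₂(10) = 3.322 bits. Any distribution with genuine randomness has higher entropy than a deterministic one.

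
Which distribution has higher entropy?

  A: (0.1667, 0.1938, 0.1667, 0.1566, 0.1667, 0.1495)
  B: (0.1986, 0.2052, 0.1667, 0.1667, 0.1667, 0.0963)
A

Both distributions are close to uniform, making this a harder comparison.

H(A) = 2.5802 bits
H(B) = 2.5495 bits

The distribution closer to uniform has higher entropy.
Answer: A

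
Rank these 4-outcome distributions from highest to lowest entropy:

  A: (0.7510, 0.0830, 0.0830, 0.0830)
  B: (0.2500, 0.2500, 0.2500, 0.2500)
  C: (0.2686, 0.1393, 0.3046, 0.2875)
B > C > A

Key insight: Entropy is maximized by uniform distributions and minimized by concentrated distributions.

- Uniform distributions have maximum entropy log₂(4) = 2.0000 bits
- The more "peaked" or concentrated a distribution, the lower its entropy

Entropies:
  H(A) = 1.2043 bits
  H(B) = 2.0000 bits
  H(C) = 1.9450 bits

Ranking: B > C > A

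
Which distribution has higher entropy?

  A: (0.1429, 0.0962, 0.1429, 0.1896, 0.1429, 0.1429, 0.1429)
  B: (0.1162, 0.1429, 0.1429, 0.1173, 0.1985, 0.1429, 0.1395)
B

Both distributions are close to uniform, making this a harder comparison.

H(A) = 2.7849 bits
H(B) = 2.7860 bits

The distribution closer to uniform has higher entropy.
Answer: B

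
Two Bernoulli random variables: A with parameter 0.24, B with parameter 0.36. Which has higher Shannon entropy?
B

For binary distributions, entropy is maximized at p=0.5 and decreases as p moves toward 0 or 1.

H(A) = H(0.24) = 0.7950 bits
H(B) = H(0.36) = 0.9427 bits

Distribution B (p=0.36) is closer to uniform (p=0.5), so it has higher entropy.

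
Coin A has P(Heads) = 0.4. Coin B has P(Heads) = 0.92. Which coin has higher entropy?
A

For binary distributions, entropy is maximized at p=0.5 and decreases as p moves toward 0 or 1.

H(A) = H(0.4) = 0.9710 bits
H(B) = H(0.92) = 0.4022 bits

Distribution A (p=0.4) is closer to uniform (p=0.5), so it has higher entropy.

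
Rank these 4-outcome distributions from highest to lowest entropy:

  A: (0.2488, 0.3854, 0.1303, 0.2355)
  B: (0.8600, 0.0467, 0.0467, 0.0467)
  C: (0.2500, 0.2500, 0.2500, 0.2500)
C > A > B

Key insight: Entropy is maximized by uniform distributions and minimized by concentrated distributions.

- Uniform distributions have maximum entropy log₂(4) = 2.0000 bits
- The more "peaked" or concentrated a distribution, the lower its entropy

Entropies:
  H(A) = 1.9039 bits
  H(B) = 0.8061 bits
  H(C) = 2.0000 bits

Ranking: C > A > B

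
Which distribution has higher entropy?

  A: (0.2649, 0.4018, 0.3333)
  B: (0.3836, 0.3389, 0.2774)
B

Both distributions are close to uniform, making this a harder comparison.

H(A) = 1.5645 bits
H(B) = 1.5725 bits

The distribution closer to uniform has higher entropy.
Answer: B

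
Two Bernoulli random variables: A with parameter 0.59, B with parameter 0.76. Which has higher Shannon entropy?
A

For binary distributions, entropy is maximized at p=0.5 and decreases as p moves toward 0 or 1.

H(A) = H(0.59) = 0.9765 bits
H(B) = H(0.76) = 0.7950 bits

Distribution A (p=0.59) is closer to uniform (p=0.5), so it has higher entropy.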